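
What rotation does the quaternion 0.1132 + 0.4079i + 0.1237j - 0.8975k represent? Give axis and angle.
axis = (0.4105, 0.1245, -0.9033), θ = 167°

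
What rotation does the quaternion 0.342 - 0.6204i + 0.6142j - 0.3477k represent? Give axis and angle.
axis = (-0.6602, 0.6536, -0.37), θ = 140°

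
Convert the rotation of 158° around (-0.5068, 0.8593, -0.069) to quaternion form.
0.1908 - 0.4975i + 0.8435j - 0.0677k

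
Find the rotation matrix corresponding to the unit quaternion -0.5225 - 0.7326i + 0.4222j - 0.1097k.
[[0.6194, -0.7332, -0.2805], [-0.504, -0.0975, -0.8582], [0.6019, 0.6729, -0.4299]]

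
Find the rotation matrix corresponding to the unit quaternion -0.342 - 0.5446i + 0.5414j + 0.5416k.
[[-0.1729, -0.2192, -0.9602], [-0.9601, -0.1798, 0.2139], [-0.2196, 0.959, -0.1794]]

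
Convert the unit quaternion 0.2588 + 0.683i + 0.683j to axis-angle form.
axis = (√2/2, √2/2, 0), θ = 5π/6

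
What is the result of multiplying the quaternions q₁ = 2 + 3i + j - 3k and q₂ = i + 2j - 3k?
-14 + 5i + 10j - k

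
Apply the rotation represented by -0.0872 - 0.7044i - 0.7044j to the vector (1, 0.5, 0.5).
(0.565, 0.935, -0.554)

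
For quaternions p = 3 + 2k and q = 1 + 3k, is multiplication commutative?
Yes: pq = qp = -3 + 11k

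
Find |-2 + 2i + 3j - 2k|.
√21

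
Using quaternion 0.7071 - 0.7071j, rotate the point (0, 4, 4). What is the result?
(-4, 4, 0)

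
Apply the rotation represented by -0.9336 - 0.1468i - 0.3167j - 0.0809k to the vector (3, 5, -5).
(-1.007, 6.565, -3.858)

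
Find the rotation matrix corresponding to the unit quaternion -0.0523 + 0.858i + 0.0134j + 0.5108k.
[[0.4778, 0.0764, 0.8751], [-0.0304, -0.9942, 0.1034], [0.8779, -0.0761, -0.4727]]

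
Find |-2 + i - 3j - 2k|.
√18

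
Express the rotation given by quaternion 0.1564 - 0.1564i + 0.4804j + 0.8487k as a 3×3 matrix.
[[-0.9022, -0.4157, -0.1152], [0.1152, -0.4895, 0.8644], [-0.4157, 0.7665, 0.4895]]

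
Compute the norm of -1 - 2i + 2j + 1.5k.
3.354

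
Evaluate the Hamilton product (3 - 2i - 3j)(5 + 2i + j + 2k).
22 - 10i - 8j + 10k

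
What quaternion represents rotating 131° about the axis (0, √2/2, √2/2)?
0.4147 + 0.6434j + 0.6434k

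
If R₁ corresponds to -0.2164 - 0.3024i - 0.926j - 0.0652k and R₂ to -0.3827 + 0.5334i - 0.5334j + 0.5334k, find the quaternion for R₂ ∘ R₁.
-0.215 + 0.529i + 0.3433j - 0.7457k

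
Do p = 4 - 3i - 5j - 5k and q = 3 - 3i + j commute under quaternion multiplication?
No: pq = 8 - 16i + 4j - 33k ≠ 8 - 26i - 26j + 3k = qp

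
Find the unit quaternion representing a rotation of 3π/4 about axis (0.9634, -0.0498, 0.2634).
0.3827 + 0.8901i - 0.046j + 0.2433k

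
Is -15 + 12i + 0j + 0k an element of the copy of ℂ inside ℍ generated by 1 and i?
Yes. The quaternion -15 + 12i has j- and k-coefficients y = z = 0, so it lies in the complex subalgebra spanned by 1 and i.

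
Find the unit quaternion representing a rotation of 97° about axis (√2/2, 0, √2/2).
0.6626 + 0.5296i + 0.5296k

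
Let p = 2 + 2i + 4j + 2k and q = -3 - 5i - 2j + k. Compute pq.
10 - 8i - 28j + 12k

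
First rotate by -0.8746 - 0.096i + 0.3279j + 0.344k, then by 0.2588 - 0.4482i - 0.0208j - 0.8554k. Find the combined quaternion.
0.0317 + 0.6405i + 0.3394j + 0.6882k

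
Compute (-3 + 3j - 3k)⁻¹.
-0.1111 - 0.1111j + 0.1111k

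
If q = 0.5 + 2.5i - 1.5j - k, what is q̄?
0.5 - 2.5i + 1.5j + k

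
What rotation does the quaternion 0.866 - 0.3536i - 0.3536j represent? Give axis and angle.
axis = (-√2/2, -√2/2, 0), θ = π/3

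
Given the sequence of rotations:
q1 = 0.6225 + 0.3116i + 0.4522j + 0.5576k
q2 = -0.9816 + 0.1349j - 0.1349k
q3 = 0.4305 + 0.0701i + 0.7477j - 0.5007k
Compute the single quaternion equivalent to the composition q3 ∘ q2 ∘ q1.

q2 · q1 = -0.5968 - 0.1696i - 0.4019j - 0.6734k
q3 · q2 · q1 = -0.2817 - 0.8196i - 0.4871j + 0.1076k
-0.2817 - 0.8196i - 0.4871j + 0.1076k


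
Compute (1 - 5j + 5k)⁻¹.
0.0196 + 0.098j - 0.098k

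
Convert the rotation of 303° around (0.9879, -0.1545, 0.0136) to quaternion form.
-0.8788 + 0.4714i - 0.0737j + 0.0065k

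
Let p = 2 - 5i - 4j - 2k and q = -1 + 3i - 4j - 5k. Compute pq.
-13 + 23i - 35j + 24k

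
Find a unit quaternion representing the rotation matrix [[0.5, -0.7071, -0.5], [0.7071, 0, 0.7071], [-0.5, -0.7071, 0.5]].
0.7071 - 0.5i + 0.5k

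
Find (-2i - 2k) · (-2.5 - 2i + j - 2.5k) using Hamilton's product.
-9 + 7i - j + 3k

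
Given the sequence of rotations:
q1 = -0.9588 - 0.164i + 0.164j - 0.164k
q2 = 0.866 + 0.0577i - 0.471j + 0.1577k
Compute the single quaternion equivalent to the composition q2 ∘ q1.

q2 · q1 = -0.7178 - 0.146i + 0.5772j - 0.361k
-0.7178 - 0.146i + 0.5772j - 0.361k


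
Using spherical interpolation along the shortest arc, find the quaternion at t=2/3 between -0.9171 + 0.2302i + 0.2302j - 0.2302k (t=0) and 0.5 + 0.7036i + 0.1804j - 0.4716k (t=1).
-0.8346 - 0.4719i - 0.0419j + 0.2812k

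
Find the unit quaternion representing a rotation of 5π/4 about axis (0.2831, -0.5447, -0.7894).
-0.3827 + 0.2616i - 0.5032j - 0.7293k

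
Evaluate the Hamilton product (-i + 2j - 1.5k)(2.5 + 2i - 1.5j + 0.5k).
5.75 - 3.75i + 2.5j - 6.25k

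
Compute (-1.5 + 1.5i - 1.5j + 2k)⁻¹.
-0.1395 - 0.1395i + 0.1395j - 0.186k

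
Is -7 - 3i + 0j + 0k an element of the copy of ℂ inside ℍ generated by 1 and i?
Yes. The quaternion -7 - 3i has j- and k-coefficients y = z = 0, so it lies in the complex subalgebra spanned by 1 and i.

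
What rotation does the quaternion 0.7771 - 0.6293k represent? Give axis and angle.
axis = (0, 0, -1), θ = 78°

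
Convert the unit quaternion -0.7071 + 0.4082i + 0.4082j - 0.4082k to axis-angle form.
axis = (√3/3, √3/3, -√3/3), θ = 3π/2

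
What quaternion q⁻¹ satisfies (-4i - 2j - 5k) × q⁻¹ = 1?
0.0889i + 0.0444j + 0.1111k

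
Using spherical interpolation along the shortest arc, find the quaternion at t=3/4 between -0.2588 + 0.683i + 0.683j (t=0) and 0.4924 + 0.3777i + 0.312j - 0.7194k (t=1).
0.3328 + 0.5372i + 0.4817j - 0.6071k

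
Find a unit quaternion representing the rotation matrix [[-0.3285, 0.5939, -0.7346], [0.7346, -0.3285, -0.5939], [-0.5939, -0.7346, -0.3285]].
0.061 - 0.5763i - 0.5763j + 0.5763k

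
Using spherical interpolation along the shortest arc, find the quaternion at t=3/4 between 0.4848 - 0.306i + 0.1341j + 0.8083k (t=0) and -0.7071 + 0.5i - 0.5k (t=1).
0.6635 - 0.4597i + 0.0346j + 0.5893k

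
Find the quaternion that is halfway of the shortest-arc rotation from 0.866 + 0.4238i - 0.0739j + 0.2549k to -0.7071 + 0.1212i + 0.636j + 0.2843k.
0.8977 + 0.1727i - 0.4051j - 0.0168k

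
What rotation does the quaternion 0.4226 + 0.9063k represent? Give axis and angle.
axis = (0, 0, 1), θ = 130°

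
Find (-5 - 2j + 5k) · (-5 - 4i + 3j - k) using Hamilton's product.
36 + 7i - 25j - 28k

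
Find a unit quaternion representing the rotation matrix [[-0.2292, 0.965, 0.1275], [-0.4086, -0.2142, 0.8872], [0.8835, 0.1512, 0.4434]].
-0.5 + 0.368i + 0.378j + 0.6868k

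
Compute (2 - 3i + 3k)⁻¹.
0.0909 + 0.1364i - 0.1364k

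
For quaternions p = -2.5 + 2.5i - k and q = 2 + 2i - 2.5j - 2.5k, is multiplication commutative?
No: pq = -12.5 - 2.5i + 10.5j - 2k ≠ -12.5 + 2.5i + 2j + 10.5k = qp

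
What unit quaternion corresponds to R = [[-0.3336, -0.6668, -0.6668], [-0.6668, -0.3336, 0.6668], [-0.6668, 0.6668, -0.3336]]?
-0.5774i + 0.5774j + 0.5774k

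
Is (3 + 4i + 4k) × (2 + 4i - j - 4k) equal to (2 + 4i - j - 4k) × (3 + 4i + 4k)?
No: pq = 6 + 24i + 29j - 8k ≠ 6 + 16i - 35j = qp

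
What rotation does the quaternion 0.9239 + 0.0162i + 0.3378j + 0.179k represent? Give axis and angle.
axis = (0.0423, 0.8828, 0.4678), θ = π/4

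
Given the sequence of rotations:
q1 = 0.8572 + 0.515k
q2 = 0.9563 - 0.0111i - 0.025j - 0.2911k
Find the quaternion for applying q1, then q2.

q2 · q1 = 0.9697 - 0.0224i - 0.0157j + 0.243k
0.9697 - 0.0224i - 0.0157j + 0.243k


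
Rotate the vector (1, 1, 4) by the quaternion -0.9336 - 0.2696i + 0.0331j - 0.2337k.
(0.691, -0.912, 4.086)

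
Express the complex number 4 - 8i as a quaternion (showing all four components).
4 - 8i + 0j + 0k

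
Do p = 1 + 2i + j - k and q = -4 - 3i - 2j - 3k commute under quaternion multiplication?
No: pq = 1 - 16i + 3j ≠ 1 - 6i - 15j + 2k = qp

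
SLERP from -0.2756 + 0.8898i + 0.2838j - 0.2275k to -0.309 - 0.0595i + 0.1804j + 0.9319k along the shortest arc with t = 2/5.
-0.0416 + 0.7157i + 0.1186j - 0.687k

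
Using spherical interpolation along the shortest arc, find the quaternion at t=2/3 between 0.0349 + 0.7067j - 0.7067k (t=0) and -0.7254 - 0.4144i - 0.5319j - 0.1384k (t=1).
0.5827 + 0.3243i + 0.7193j - 0.1947k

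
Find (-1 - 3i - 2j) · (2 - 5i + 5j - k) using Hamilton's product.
-7 + i - 12j - 24k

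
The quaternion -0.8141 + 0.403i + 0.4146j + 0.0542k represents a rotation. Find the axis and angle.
axis = (0.694, 0.7139, 0.0933), θ = 289°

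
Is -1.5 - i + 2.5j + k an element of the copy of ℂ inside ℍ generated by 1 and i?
No. The quaternion -1.5 - i + 2.5j + k has j-coefficient y = 2.5 and k-coefficient z = 1, not both zero, so it does not lie in the complex subalgebra spanned by 1 and i.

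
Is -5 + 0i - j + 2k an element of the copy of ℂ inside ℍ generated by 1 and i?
No. The quaternion -5 - j + 2k has j-coefficient y = -1 and k-coefficient z = 2, not both zero, so it does not lie in the complex subalgebra spanned by 1 and i.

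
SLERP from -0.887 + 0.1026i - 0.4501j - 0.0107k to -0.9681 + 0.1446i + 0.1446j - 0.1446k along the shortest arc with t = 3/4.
-0.9836 + 0.139i - 0.0081j - 0.1145k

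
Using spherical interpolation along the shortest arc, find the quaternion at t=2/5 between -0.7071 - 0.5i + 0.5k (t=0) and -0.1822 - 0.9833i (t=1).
-0.5462 - 0.7706i + 0.3283k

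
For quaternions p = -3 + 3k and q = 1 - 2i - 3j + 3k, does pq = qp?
No: pq = -12 + 15i + 3j - 6k ≠ -12 - 3i + 15j - 6k = qp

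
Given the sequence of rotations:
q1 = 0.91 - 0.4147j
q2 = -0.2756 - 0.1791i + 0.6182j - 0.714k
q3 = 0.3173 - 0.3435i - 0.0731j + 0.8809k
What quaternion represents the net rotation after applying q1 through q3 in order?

q2 · q1 = 0.0056 - 0.4591i + 0.6769j - 0.5755k
q3 · q2 · q1 = 0.4005 - 0.7018i - 0.3877j - 0.4437k
0.4005 - 0.7018i - 0.3877j - 0.4437k


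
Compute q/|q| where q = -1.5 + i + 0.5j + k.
-0.7071 + 0.4714i + 0.2357j + 0.4714k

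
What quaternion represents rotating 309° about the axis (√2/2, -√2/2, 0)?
-0.9026 + 0.3044i - 0.3044j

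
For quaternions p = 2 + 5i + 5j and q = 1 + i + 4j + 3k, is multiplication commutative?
No: pq = -23 + 22i - 2j + 21k ≠ -23 - 8i + 28j - 9k = qp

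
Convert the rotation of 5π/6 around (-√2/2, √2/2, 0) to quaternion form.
0.2588 - 0.683i + 0.683j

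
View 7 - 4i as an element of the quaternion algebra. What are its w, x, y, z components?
7 - 4i + 0j + 0k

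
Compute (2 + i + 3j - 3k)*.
2 - i - 3j + 3k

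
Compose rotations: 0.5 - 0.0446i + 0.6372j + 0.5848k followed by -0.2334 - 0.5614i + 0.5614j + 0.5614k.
-0.8278 - 0.2997i + 0.4352j - 0.1885k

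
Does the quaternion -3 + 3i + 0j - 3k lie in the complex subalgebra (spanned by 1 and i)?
No. The quaternion -3 + 3i - 3k has j-coefficient y = 0 and k-coefficient z = -3, not both zero, so it does not lie in the complex subalgebra spanned by 1 and i.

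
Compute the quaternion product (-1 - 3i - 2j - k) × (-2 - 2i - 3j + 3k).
-7 - i + 18j + 4k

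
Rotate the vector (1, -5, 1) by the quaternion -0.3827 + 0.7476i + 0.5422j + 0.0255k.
(-4.117, 1.987, 2.47)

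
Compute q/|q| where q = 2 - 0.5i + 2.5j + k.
0.5898 - 0.1474i + 0.7372j + 0.2949k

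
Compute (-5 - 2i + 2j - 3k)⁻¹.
-0.119 + 0.0476i - 0.0476j + 0.0714k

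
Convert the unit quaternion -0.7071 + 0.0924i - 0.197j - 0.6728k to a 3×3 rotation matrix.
[[0.0171, -0.9879, 0.1543], [0.9151, 0.0776, 0.3958], [-0.4029, 0.1344, 0.9053]]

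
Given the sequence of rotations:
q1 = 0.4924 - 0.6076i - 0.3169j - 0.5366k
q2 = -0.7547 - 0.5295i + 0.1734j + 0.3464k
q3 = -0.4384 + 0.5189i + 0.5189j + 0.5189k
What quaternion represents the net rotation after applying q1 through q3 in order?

q2 · q1 = -0.4525 + 0.2146i - 0.1701j + 0.8487k
q3 · q2 · q1 = -0.2651 + 0.1998i - 0.4893j - 0.8065k
-0.2651 + 0.1998i - 0.4893j - 0.8065k


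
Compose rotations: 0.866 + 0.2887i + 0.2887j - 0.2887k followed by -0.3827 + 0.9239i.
-0.5981 + 0.6896i + 0.1562j + 0.3772k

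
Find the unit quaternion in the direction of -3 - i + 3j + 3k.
-0.5669 - 0.189i + 0.5669j + 0.5669k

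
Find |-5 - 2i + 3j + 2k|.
√42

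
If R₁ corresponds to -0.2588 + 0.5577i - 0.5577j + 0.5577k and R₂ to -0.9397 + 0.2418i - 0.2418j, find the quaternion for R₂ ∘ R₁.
-0.0265 - 0.7215i + 0.4518j - 0.5241k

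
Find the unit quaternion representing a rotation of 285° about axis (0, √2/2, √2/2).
-0.7934 + 0.4305j + 0.4305k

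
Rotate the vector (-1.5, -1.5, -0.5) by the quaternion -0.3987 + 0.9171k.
(-0.074, 2.12, -0.5)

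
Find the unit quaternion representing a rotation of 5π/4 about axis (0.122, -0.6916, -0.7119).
-0.3827 + 0.1127i - 0.639j - 0.6577k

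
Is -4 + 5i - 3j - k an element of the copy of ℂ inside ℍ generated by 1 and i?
No. The quaternion -4 + 5i - 3j - k has j-coefficient y = -3 and k-coefficient z = -1, not both zero, so it does not lie in the complex subalgebra spanned by 1 and i.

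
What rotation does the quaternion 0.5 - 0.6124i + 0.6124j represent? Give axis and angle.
axis = (-√2/2, √2/2, 0), θ = 2π/3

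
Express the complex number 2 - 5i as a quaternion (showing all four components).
2 - 5i + 0j + 0k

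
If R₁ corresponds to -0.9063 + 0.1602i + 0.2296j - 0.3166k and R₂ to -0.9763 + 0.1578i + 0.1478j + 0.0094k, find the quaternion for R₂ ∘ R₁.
0.8286 - 0.3484i - 0.3066j + 0.3131k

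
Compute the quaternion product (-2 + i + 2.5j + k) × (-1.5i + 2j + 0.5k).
-4 + 2.25i - 6j + 4.75k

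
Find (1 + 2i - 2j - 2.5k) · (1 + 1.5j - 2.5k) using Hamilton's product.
-2.25 + 10.75i + 4.5j - 2k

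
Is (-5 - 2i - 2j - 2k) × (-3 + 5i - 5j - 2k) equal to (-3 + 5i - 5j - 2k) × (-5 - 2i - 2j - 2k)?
No: pq = 11 - 25i + 17j + 36k ≠ 11 - 13i + 45j - 4k = qp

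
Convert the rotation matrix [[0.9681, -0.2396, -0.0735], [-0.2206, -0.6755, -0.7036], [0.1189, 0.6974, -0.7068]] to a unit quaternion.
0.3827 + 0.9152i - 0.1257j + 0.0124k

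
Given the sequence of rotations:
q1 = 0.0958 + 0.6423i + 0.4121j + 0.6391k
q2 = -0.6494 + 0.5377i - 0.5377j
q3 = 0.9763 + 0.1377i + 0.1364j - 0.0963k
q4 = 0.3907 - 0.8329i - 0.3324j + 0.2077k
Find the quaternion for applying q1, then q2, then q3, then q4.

q2 · q1 = -0.186 - 0.7092i - 0.6628j + 0.1519k
q3 · q2 · q1 = 0.0211 - 0.7611i - 0.6251j + 0.1717k
q4 · q3 · q2 · q1 = -0.8691 - 0.2422i - 0.2663j + 0.3391k
-0.8691 - 0.2422i - 0.2663j + 0.3391k


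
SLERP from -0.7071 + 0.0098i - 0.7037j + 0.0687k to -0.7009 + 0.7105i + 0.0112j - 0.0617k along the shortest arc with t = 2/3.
-0.8018 + 0.5325i - 0.2706j - 0.0187k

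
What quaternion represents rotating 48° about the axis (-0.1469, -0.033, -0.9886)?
0.9135 - 0.0597i - 0.0134j - 0.4021k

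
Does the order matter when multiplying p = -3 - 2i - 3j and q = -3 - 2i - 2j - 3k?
Yes: pq = -1 + 21i + 9j + 7k ≠ -1 + 3i + 21j + 11k = qp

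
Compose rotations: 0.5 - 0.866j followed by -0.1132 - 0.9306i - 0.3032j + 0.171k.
-0.3192 - 0.3172i - 0.0536j + 0.8914k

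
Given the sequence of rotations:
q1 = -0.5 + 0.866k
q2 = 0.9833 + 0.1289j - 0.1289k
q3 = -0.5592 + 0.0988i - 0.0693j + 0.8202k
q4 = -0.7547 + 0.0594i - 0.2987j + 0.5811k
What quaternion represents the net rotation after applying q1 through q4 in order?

q2 · q1 = -0.38 + 0.1116i - 0.0644j + 0.916k
q3 · q2 · q1 = -0.5543 - 0.1106i + 0.0634j - 0.8225k
q4 · q3 · q2 · q1 = 0.9218 + 0.2594i + 0.1023j + 0.2694k
0.9218 + 0.2594i + 0.1023j + 0.2694k


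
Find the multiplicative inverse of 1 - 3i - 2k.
0.0714 + 0.2143i + 0.1429k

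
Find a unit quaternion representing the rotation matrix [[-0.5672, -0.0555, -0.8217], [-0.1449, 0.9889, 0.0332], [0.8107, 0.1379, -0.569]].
-0.4617 - 0.0567i + 0.8839j + 0.0484k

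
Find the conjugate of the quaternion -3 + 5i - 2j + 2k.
-3 - 5i + 2j - 2k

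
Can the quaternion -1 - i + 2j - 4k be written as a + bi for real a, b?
No. The quaternion -1 - i + 2j - 4k has j-coefficient y = 2 and k-coefficient z = -4, not both zero, so it does not lie in the complex subalgebra spanned by 1 and i.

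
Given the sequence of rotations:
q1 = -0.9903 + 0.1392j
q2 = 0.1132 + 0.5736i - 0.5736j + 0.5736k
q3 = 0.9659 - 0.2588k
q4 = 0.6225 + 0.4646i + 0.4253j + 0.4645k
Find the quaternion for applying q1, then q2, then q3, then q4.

q2 · q1 = -0.0323 - 0.6479i + 0.5838j - 0.4882k
q3 · q2 · q1 = -0.1575 - 0.4747i + 0.7316j - 0.4632k
q4 · q3 · q2 · q1 = 0.0265 - 0.9055i + 0.3831j + 0.1803k
0.0265 - 0.9055i + 0.3831j + 0.1803k


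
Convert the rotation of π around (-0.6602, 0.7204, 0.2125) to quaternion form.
-0.6602i + 0.7204j + 0.2125k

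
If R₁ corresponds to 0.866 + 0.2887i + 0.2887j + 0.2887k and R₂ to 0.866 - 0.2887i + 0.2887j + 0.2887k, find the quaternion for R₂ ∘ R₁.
0.6666 + 0.6667j + 0.3333k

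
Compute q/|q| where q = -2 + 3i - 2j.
-0.4851 + 0.7276i - 0.4851j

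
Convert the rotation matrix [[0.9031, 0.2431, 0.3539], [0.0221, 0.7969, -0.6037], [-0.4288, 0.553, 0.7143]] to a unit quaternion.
0.9239 + 0.313i + 0.2118j - 0.0598k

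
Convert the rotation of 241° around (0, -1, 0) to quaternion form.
-0.5075 - 0.8616j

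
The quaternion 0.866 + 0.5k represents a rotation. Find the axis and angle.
axis = (0, 0, 1), θ = π/3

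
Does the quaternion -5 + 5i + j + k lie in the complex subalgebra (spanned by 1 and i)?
No. The quaternion -5 + 5i + j + k has j-coefficient y = 1 and k-coefficient z = 1, not both zero, so it does not lie in the complex subalgebra spanned by 1 and i.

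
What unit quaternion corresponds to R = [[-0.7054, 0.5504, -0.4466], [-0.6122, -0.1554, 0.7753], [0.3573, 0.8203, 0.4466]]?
-0.3827 - 0.0294i + 0.5252j + 0.7595k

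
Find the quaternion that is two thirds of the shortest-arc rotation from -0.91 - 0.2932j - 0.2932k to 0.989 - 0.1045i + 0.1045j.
-0.9778 + 0.0706i - 0.1704j - 0.0998k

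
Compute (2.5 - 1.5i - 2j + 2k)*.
2.5 + 1.5i + 2j - 2k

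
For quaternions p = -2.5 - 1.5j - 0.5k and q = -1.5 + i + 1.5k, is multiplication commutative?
No: pq = 4.5 - 4.75i + 1.75j - 1.5k ≠ 4.5 - 0.25i + 2.75j - 4.5k = qp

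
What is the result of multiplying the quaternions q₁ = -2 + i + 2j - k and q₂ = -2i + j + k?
1 + 7i - j + 3k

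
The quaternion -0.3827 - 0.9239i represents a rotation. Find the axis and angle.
axis = (-1, 0, 0), θ = 5π/4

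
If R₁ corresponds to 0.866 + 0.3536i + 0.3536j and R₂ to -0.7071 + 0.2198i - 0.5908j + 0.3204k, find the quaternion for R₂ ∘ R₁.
-0.4812 - 0.173i - 0.6484j + 0.5641k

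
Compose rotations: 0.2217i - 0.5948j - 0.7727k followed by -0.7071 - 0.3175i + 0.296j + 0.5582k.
0.6778 - 0.0535i + 0.299j + 0.6696k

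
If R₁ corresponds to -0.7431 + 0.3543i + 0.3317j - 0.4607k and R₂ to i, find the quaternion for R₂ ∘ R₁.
-0.3543 - 0.7431i + 0.4607j + 0.3317k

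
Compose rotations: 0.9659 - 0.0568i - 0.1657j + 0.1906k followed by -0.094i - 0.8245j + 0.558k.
-0.2483 - 0.1555i - 0.8102j + 0.5077k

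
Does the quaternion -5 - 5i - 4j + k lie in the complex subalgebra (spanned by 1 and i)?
No. The quaternion -5 - 5i - 4j + k has j-coefficient y = -4 and k-coefficient z = 1, not both zero, so it does not lie in the complex subalgebra spanned by 1 and i.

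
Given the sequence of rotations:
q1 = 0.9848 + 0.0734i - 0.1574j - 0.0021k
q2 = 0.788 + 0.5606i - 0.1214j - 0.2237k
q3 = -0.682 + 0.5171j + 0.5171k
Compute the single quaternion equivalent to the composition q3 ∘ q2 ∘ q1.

q2 · q1 = 0.7153 + 0.575i - 0.2588j - 0.3013k
q3 · q2 · q1 = -0.1982 - 0.4141i + 0.8437j + 0.278k
-0.1982 - 0.4141i + 0.8437j + 0.278k


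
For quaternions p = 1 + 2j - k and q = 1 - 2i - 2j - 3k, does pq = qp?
No: pq = 2 - 10i + 2j ≠ 2 + 6i - 2j - 8k = qp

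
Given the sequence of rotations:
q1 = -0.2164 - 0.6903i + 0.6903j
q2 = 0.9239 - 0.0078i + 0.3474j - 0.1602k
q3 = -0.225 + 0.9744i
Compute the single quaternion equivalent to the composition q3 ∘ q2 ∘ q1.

q2 · q1 = -0.4451 - 0.5255i + 0.6732j + 0.2691k
q3 · q2 · q1 = 0.6122 - 0.3155i - 0.4137j + 0.5954k
0.6122 - 0.3155i - 0.4137j + 0.5954k


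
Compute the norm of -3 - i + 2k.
√14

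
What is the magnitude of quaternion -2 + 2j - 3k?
√17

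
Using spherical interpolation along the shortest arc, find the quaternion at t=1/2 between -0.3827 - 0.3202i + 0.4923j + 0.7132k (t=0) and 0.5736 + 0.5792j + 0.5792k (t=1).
0.111 - 0.1862i + 0.6231j + 0.7515k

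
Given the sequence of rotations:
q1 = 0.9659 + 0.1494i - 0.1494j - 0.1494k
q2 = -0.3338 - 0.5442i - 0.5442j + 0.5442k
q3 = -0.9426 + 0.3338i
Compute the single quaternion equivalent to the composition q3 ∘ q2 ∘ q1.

q2 · q1 = -0.2411 - 0.4129i - 0.4758j + 0.7381k
q3 · q2 · q1 = 0.3651 + 0.3087i + 0.2021j - 0.8546k
0.3651 + 0.3087i + 0.2021j - 0.8546k


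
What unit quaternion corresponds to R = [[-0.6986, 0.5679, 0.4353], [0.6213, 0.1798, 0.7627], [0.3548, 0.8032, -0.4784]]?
0.0262 + 0.3873i + 0.7676j + 0.51k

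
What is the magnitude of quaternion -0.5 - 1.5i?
1.581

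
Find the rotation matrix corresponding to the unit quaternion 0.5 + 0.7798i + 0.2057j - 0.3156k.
[[0.7162, 0.6364, -0.2865], [0.0052, -0.4154, -0.9096], [-0.6979, 0.65, -0.3008]]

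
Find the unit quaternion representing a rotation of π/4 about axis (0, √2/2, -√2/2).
0.9239 + 0.2706j - 0.2706k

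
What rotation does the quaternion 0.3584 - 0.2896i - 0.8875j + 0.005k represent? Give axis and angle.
axis = (-0.3102, -0.9507, 0.0054), θ = 138°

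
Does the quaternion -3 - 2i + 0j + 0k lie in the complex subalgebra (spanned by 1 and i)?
Yes. The quaternion -3 - 2i has j- and k-coefficients y = z = 0, so it lies in the complex subalgebra spanned by 1 and i.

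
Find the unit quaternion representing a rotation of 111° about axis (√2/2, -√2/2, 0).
0.5664 + 0.5827i - 0.5827j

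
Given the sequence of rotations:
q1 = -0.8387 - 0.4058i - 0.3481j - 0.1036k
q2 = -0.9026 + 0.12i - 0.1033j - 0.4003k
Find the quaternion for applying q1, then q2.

q2 · q1 = 0.7283 + 0.137i + 0.5757j + 0.3455k
0.7283 + 0.137i + 0.5757j + 0.3455k


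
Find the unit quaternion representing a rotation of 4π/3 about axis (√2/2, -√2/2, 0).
-0.5 + 0.6124i - 0.6124j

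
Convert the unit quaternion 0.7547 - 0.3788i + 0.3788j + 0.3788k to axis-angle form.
axis = (-√3/3, √3/3, √3/3), θ = 82°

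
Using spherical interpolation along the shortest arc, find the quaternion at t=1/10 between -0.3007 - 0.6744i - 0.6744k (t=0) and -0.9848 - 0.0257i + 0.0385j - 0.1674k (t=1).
-0.4056 - 0.6374i + 0.0048j - 0.6551k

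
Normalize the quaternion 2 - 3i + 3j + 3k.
0.3592 - 0.5388i + 0.5388j + 0.5388k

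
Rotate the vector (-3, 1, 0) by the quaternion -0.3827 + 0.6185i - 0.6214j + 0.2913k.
(-0.72, 3.04, -0.49)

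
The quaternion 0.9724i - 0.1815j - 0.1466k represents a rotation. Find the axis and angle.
axis = (0.9724, -0.1815, -0.1466), θ = π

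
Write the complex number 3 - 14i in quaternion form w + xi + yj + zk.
3 - 14i + 0j + 0k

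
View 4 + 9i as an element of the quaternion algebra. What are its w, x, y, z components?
4 + 9i + 0j + 0k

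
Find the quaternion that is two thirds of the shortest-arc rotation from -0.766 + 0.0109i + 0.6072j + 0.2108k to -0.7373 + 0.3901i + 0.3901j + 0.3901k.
-0.7663 + 0.2694i + 0.4751j + 0.3384k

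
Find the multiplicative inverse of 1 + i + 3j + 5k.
0.0278 - 0.0278i - 0.0833j - 0.1389k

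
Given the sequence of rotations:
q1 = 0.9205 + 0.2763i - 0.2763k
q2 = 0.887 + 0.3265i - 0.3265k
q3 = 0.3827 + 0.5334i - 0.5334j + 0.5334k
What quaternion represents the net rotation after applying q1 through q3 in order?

q2 · q1 = 0.6361 + 0.5456i - 0.5456k
q3 · q2 · q1 = 0.2434 + 0.8391i + 0.2428j + 0.4215k
0.2434 + 0.8391i + 0.2428j + 0.4215k


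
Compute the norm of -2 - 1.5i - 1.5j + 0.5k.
2.958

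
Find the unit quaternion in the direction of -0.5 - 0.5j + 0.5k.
-0.5774 - 0.5774j + 0.5774k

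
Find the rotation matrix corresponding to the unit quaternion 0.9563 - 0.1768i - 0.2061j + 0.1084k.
[[0.8915, -0.1344, -0.4325], [0.2802, 0.914, 0.2935], [0.3559, -0.3828, 0.8525]]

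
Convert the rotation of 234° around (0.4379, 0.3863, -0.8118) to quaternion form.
-0.454 + 0.3902i + 0.3442j - 0.7233k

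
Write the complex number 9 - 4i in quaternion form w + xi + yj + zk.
9 - 4i + 0j + 0k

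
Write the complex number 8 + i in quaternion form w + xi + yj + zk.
8 + i + 0j + 0k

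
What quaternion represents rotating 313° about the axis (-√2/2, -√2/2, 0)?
-0.9171 - 0.282i - 0.282j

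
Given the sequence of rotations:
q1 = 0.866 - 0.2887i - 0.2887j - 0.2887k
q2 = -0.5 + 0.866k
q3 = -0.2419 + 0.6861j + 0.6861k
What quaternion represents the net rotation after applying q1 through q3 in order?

q2 · q1 = -0.183 + 0.3944i - 0.1057j + 0.8943k
q3 · q2 · q1 = -0.4968 + 0.5907i + 0.1706j - 0.6125k
-0.4968 + 0.5907i + 0.1706j - 0.6125k


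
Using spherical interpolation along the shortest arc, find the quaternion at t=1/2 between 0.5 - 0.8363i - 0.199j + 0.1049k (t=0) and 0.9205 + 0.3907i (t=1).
0.9434 - 0.2959i - 0.1322j + 0.0697k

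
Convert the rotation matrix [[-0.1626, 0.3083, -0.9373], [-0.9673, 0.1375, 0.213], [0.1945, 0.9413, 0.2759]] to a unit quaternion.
0.5592 + 0.3256i - 0.506j - 0.5703k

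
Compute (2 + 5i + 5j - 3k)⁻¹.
0.0317 - 0.0794i - 0.0794j + 0.0476k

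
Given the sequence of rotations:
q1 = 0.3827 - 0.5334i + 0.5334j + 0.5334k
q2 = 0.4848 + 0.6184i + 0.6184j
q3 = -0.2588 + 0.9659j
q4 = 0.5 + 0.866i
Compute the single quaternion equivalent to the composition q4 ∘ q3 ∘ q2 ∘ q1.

q2 · q1 = 0.1855 + 0.3079i + 0.1654j + 0.9183k
q3 · q2 · q1 = -0.2078 + 0.8073i + 0.1364j - 0.5351k
q4 · q3 · q2 · q1 = -0.803 + 0.2237i + 0.5316j - 0.1494k
-0.803 + 0.2237i + 0.5316j - 0.1494k


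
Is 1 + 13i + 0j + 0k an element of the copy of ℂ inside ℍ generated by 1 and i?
Yes. The quaternion 1 + 13i has j- and k-coefficients y = z = 0, so it lies in the complex subalgebra spanned by 1 and i.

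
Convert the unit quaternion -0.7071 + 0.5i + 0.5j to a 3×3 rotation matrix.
[[0.5, 0.5, -0.7071], [0.5, 0.5, 0.7071], [0.7071, -0.7071, 0]]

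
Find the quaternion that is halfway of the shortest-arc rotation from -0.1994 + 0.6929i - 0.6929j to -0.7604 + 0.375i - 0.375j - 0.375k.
-0.525 + 0.5841i - 0.5841j - 0.2051k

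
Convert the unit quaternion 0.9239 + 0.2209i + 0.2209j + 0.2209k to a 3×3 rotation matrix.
[[0.8048, -0.3106, 0.5058], [0.5058, 0.8048, -0.3106], [-0.3106, 0.5058, 0.8048]]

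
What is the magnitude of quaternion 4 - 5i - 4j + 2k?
√61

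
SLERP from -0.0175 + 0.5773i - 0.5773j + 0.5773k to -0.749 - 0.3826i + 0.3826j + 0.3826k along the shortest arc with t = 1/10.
0.0871 + 0.6084i - 0.6084j + 0.5022k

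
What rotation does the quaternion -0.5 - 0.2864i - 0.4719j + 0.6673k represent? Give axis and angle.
axis = (-0.3307, -0.5449, 0.7705), θ = 4π/3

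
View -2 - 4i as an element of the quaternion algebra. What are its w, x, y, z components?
-2 - 4i + 0j + 0k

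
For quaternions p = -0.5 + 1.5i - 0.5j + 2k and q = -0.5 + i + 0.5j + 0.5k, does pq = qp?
No: pq = -2 - 2.5i + 1.25j ≠ -2 - 1.25j - 2.5k = qp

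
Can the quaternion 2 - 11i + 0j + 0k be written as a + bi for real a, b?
Yes. The quaternion 2 - 11i has j- and k-coefficients y = z = 0, so it lies in the complex subalgebra spanned by 1 and i.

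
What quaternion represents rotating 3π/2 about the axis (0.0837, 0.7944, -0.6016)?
-0.7071 + 0.0592i + 0.5617j - 0.4254k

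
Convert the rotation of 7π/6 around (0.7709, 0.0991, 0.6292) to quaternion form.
-0.2588 + 0.7446i + 0.0957j + 0.6078k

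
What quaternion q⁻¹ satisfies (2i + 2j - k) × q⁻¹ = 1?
-0.2222i - 0.2222j + 0.1111k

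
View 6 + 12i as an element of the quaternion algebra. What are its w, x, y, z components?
6 + 12i + 0j + 0k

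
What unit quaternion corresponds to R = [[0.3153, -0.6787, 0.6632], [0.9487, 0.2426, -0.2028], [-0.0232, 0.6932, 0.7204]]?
0.7547 + 0.2968i + 0.2274j + 0.5391k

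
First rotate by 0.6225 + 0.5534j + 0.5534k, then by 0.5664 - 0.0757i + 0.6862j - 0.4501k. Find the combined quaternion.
0.2219 + 0.5817i + 0.7825j - 0.0086k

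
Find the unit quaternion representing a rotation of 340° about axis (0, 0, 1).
-0.9848 + 0.1736k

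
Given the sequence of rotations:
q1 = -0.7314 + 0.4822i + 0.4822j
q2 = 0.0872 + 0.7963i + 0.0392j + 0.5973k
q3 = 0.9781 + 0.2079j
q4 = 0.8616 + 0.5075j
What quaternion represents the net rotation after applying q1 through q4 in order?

q2 · q1 = -0.4667 - 0.8284i + 0.3014j - 0.0718k
q3 · q2 · q1 = -0.5191 - 0.8252i + 0.1978j + 0.102k
q4 · q3 · q2 · q1 = -0.5476 - 0.6592i - 0.093j + 0.5067k
-0.5476 - 0.6592i - 0.093j + 0.5067k


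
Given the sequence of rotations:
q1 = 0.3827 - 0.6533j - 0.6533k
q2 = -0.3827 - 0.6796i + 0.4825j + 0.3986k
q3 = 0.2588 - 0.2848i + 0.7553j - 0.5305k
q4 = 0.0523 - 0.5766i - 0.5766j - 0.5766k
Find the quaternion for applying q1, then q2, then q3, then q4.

q2 · q1 = 0.4292 - 0.3149i - 0.0093j + 0.8465k
q3 · q2 · q1 = 0.4775 + 0.4307i + 0.7299j + 0.2319k
q4 · q3 · q2 · q1 = 0.8279 + 0.0343i - 0.3518j - 0.4357k
0.8279 + 0.0343i - 0.3518j - 0.4357k


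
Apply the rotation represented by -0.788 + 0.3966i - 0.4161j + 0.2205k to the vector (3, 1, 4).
(5.01, 0.322, -0.895)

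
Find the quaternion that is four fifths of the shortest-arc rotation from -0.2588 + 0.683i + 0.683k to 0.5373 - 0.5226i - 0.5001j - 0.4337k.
-0.4969 + 0.5758i + 0.4108j + 0.5028k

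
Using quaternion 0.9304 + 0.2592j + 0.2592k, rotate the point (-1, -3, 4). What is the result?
(2.645, -2.542, 3.542)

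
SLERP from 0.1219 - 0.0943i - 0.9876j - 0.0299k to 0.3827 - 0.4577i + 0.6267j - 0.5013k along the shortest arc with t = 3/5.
-0.2017 + 0.2653i - 0.8851j + 0.3249k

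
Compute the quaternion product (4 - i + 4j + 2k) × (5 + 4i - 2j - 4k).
40 - i + 16j - 20k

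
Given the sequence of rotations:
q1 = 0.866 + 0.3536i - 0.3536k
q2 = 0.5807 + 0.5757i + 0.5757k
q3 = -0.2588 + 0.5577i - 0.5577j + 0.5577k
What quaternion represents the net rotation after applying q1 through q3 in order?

q2 · q1 = 0.5029 + 0.7039i + 0.4071j + 0.2932k
q3 · q2 · q1 = -0.4592 - 0.2923i - 0.1568j + 0.8242k
-0.4592 - 0.2923i - 0.1568j + 0.8242k


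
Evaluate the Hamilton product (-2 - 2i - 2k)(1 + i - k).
-2 - 4i - 4j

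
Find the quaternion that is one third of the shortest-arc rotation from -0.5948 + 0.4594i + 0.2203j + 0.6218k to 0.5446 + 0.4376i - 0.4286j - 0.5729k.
-0.6427 + 0.1669i + 0.3252j + 0.6733k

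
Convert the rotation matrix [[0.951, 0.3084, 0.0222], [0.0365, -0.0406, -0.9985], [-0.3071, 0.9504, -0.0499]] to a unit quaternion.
0.682 + 0.7144i + 0.1207j - 0.0997k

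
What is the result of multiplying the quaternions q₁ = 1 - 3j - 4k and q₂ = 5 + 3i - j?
2 - i - 28j - 11k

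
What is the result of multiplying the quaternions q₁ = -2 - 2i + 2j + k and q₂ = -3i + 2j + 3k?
-13 + 10i - j - 4k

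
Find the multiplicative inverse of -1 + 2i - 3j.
-0.0714 - 0.1429i + 0.2143j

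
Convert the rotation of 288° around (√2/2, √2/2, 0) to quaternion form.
-0.809 + 0.4156i + 0.4156j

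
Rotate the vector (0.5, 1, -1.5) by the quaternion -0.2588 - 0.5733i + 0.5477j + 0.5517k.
(0.927, -1.184, 1.112)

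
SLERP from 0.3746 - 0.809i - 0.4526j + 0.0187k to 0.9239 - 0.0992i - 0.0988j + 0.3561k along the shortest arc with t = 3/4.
0.8707 - 0.3254i - 0.2175j + 0.2977k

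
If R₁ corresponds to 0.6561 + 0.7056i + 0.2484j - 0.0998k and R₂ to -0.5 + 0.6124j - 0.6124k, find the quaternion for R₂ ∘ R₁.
-0.5413 - 0.2618i - 0.1545j - 0.784k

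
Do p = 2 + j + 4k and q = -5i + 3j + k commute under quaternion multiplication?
No: pq = -7 - 21i - 14j + 7k ≠ -7 + i + 26j - 3k = qp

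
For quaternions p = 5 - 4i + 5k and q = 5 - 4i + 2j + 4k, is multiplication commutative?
No: pq = -11 - 50i + 6j + 37k ≠ -11 - 30i + 14j + 53k = qp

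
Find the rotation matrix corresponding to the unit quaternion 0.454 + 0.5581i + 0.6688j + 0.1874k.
[[0.0352, 0.5764, 0.8164], [0.9167, 0.3068, -0.2561], [-0.3981, 0.7574, -0.5175]]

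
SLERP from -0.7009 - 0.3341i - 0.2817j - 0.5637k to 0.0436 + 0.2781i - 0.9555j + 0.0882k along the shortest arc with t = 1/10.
-0.6769 - 0.2847i - 0.4157j - 0.5366k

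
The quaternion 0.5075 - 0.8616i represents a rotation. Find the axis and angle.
axis = (-1, 0, 0), θ = 119°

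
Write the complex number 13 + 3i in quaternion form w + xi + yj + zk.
13 + 3i + 0j + 0k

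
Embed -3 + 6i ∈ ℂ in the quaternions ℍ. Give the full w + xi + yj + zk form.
-3 + 6i + 0j + 0k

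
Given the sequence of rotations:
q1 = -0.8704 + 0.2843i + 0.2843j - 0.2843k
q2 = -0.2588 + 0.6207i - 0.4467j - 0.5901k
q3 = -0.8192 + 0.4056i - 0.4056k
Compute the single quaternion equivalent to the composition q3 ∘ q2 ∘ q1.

q2 · q1 = 0.008 - 0.3191i + 0.3239j + 0.8907k
q3 · q2 · q1 = 0.4841 + 0.396i - 0.4972j - 0.6015k
0.4841 + 0.396i - 0.4972j - 0.6015k


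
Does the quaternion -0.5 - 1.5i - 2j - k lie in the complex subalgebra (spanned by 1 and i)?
No. The quaternion -0.5 - 1.5i - 2j - k has j-coefficient y = -2 and k-coefficient z = -1, not both zero, so it does not lie in the complex subalgebra spanned by 1 and i.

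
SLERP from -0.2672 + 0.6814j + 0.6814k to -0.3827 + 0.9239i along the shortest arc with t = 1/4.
-0.3776 + 0.3333i + 0.6109j + 0.6109k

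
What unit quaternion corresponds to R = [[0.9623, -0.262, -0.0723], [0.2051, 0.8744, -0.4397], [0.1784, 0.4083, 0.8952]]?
0.9659 + 0.2195i - 0.0649j + 0.1209k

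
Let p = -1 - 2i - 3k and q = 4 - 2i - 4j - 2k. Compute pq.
-14 - 18i + 6j - 2k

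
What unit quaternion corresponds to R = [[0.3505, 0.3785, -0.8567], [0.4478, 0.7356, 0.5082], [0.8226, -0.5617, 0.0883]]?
0.7373 - 0.3628i - 0.5694j + 0.0235k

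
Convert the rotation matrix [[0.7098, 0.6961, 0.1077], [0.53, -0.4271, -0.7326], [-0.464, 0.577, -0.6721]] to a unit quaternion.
0.3907 + 0.838i + 0.3658j - 0.1063k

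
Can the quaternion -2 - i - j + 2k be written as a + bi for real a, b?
No. The quaternion -2 - i - j + 2k has j-coefficient y = -1 and k-coefficient z = 2, not both zero, so it does not lie in the complex subalgebra spanned by 1 and i.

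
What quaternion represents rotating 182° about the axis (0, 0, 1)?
-0.0175 + 0.9998k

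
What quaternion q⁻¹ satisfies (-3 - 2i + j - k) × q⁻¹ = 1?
-0.2 + 0.1333i - 0.0667j + 0.0667k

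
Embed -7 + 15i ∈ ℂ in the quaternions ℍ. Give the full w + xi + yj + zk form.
-7 + 15i + 0j + 0k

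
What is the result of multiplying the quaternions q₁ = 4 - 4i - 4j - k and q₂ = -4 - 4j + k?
-31 + 8i + 4j + 24k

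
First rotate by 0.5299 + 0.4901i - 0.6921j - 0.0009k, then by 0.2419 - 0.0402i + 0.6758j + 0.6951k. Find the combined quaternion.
0.6162 + 0.5777i + 0.5313j + 0.0647k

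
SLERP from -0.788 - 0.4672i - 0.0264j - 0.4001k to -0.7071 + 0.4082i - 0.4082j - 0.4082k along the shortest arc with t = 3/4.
-0.8044 + 0.1933i - 0.3384j - 0.4483k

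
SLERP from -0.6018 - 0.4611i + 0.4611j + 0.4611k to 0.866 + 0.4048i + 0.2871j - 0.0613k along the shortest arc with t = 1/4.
-0.73 - 0.4851i + 0.2867j + 0.3866k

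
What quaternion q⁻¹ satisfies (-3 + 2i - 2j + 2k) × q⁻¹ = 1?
-0.1429 - 0.0952i + 0.0952j - 0.0952k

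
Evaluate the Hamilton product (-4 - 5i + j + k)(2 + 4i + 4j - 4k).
12 - 34i - 30j - 6k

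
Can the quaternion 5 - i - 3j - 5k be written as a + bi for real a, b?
No. The quaternion 5 - i - 3j - 5k has j-coefficient y = -3 and k-coefficient z = -5, not both zero, so it does not lie in the complex subalgebra spanned by 1 and i.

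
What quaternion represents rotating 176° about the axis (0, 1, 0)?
0.0349 + 0.9994j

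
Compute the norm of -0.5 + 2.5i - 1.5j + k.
3.122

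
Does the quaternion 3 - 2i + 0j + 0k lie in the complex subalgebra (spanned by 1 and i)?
Yes. The quaternion 3 - 2i has j- and k-coefficients y = z = 0, so it lies in the complex subalgebra spanned by 1 and i.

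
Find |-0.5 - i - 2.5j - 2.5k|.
3.708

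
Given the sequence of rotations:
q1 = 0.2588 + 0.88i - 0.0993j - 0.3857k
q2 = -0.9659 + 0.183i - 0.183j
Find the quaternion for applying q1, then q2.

q2 · q1 = -0.4292 - 0.732i + 0.1191j + 0.5154k
-0.4292 - 0.732i + 0.1191j + 0.5154k


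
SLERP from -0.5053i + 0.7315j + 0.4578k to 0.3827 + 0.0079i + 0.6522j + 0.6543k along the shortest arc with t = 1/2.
0.2033 - 0.2642i + 0.7349j + 0.5906k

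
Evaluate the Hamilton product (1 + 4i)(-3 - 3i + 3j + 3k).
9 - 15i - 9j + 15k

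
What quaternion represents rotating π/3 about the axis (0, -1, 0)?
0.866 - 0.5j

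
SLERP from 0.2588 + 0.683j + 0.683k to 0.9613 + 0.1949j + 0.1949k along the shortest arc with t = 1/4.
0.4962 + 0.6139j + 0.6139k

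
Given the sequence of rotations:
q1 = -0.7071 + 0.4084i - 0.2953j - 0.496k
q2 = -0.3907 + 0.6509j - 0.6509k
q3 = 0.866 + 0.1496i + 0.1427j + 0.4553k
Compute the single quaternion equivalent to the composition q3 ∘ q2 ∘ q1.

q2 · q1 = 0.1456 - 0.6746i - 0.6107j + 0.3882k
q3 · q2 · q1 = 0.1374 - 0.229i - 0.8733j + 0.4074k
0.1374 - 0.229i - 0.8733j + 0.4074k


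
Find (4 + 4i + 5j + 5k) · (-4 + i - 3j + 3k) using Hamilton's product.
-20 + 18i - 39j - 25k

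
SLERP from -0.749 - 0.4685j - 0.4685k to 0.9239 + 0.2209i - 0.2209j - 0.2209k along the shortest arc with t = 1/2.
-0.9707 - 0.1282i - 0.1437j - 0.1437k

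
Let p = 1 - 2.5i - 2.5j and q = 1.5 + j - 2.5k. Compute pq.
4 + 2.5i - 9j - 5k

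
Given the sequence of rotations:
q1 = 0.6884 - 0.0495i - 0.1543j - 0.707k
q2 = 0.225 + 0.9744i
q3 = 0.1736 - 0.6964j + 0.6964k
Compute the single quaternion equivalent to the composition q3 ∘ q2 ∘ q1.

q2 · q1 = 0.2031 + 0.6596i + 0.6542j - 0.3094k
q3 · q2 · q1 = 0.7063 - 0.1256i + 0.4315j + 0.5471k
0.7063 - 0.1256i + 0.4315j + 0.5471k


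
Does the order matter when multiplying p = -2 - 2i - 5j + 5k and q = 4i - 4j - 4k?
Yes: pq = 8 + 32i + 20j + 36k ≠ 8 - 48i - 4j - 20k = qp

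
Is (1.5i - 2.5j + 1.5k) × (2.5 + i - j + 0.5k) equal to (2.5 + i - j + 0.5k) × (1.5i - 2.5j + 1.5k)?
No: pq = -4.75 + 4i - 5.5j + 4.75k ≠ -4.75 + 3.5i - 7j + 2.75k = qp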